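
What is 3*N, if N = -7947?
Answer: -23841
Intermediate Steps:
3*N = 3*(-7947) = -23841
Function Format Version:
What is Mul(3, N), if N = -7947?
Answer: -23841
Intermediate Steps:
Mul(3, N) = Mul(3, -7947) = -23841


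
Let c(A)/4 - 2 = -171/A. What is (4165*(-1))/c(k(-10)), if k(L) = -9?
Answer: -595/12 ≈ -49.583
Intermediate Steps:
c(A) = 8 - 684/A (c(A) = 8 + 4*(-171/A) = 8 - 684/A)
(4165*(-1))/c(k(-10)) = (4165*(-1))/(8 - 684/(-9)) = -4165/(8 - 684*(-⅑)) = -4165/(8 + 76) = -4165/84 = -4165*1/84 = -595/12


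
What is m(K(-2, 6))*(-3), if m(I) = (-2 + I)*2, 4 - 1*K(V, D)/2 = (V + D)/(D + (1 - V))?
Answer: -92/3 ≈ -30.667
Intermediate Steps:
K(V, D) = 8 - 2*(D + V)/(1 + D - V) (K(V, D) = 8 - 2*(V + D)/(D + (1 - V)) = 8 - 2*(D + V)/(1 + D - V))
m(I) = -4 + 2*I
m(K(-2, 6))*(-3) = (-4 + 2*(2*(4 - 5*(-2) + 3*6)/(1 + 6 - 1*(-2))))*(-3) = (-4 + 2*(2*(4 + 10 + 18)/(1 + 6 + 2)))*(-3) = (-4 + 2*(2*32/9))*(-3) = (-4 + 2*(2*(1/9)*32))*(-3) = (-4 + 2*(64/9))*(-3) = (-4 + 128/9)*(-3) = (92/9)*(-3) = -92/3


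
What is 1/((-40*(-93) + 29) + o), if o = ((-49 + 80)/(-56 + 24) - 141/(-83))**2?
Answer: 7054336/26450465385 ≈ 0.00026670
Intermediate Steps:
o = 3759721/7054336 (o = (31/(-32) - 141*(-1/83))**2 = (31*(-1/32) + 141/83)**2 = (-31/32 + 141/83)**2 = (1939/2656)**2 = 3759721/7054336 ≈ 0.53297)
1/((-40*(-93) + 29) + o) = 1/((-40*(-93) + 29) + 3759721/7054336) = 1/((3720 + 29) + 3759721/7054336) = 1/(3749 + 3759721/7054336) = 1/(26450465385/7054336) = 7054336/26450465385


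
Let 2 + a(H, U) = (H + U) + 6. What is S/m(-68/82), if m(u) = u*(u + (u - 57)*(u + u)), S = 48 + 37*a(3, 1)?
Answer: -5927206/1358589 ≈ -4.3628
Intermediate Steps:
a(H, U) = 4 + H + U (a(H, U) = -2 + ((H + U) + 6) = -2 + (6 + H + U) = 4 + H + U)
S = 344 (S = 48 + 37*(4 + 3 + 1) = 48 + 37*8 = 48 + 296 = 344)
m(u) = u*(u + 2*u*(-57 + u)) (m(u) = u*(u + (-57 + u)*(2*u)) = u*(u + 2*u*(-57 + u)))
S/m(-68/82) = 344/(((-68/82)²*(-113 + 2*(-68/82)))) = 344/(((-68*1/82)²*(-113 + 2*(-68*1/82)))) = 344/(((-34/41)²*(-113 + 2*(-34/41)))) = 344/((1156*(-113 - 68/41)/1681)) = 344/(((1156/1681)*(-4701/41))) = 344/(-5434356/68921) = 344*(-68921/5434356) = -5927206/1358589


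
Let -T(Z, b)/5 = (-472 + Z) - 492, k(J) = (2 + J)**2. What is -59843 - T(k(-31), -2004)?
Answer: -60458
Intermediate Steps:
T(Z, b) = 4820 - 5*Z (T(Z, b) = -5*((-472 + Z) - 492) = -5*(-964 + Z) = 4820 - 5*Z)
-59843 - T(k(-31), -2004) = -59843 - (4820 - 5*(2 - 31)**2) = -59843 - (4820 - 5*(-29)**2) = -59843 - (4820 - 5*841) = -59843 - (4820 - 4205) = -59843 - 1*615 = -59843 - 615 = -60458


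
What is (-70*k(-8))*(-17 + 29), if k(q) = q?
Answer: 6720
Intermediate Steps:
(-70*k(-8))*(-17 + 29) = (-70*(-8))*(-17 + 29) = 560*12 = 6720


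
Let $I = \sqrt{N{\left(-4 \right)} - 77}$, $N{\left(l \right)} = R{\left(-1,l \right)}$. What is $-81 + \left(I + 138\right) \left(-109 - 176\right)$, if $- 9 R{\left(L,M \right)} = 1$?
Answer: $-39411 - 95 i \sqrt{694} \approx -39411.0 - 2502.7 i$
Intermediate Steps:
$R{\left(L,M \right)} = - \frac{1}{9}$ ($R{\left(L,M \right)} = \left(- \frac{1}{9}\right) 1 = - \frac{1}{9}$)
$N{\left(l \right)} = - \frac{1}{9}$
$I = \frac{i \sqrt{694}}{3}$ ($I = \sqrt{- \frac{1}{9} - 77} = \sqrt{- \frac{694}{9}} = \frac{i \sqrt{694}}{3} \approx 8.7813 i$)
$-81 + \left(I + 138\right) \left(-109 - 176\right) = -81 + \left(\frac{i \sqrt{694}}{3} + 138\right) \left(-109 - 176\right) = -81 + \left(138 + \frac{i \sqrt{694}}{3}\right) \left(-285\right) = -81 - \left(39330 + 95 i \sqrt{694}\right) = -39411 - 95 i \sqrt{694}$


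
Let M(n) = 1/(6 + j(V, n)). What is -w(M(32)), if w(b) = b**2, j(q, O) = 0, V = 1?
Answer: -1/36 ≈ -0.027778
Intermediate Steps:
M(n) = 1/6 (M(n) = 1/(6 + 0) = 1/6)
-w(M(32)) = -(1/6)**2 = -1*1/36 = -1/36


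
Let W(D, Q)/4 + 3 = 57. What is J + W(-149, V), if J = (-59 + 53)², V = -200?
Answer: 252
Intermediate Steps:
W(D, Q) = 216 (W(D, Q) = -12 + 4*57 = -12 + 228 = 216)
J = 36 (J = (-6)² = 36)
J + W(-149, V) = 36 + 216 = 252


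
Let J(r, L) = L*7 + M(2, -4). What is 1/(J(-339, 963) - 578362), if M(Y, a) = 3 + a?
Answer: -1/571622 ≈ -1.7494e-6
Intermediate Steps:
J(r, L) = -1 + 7*L (J(r, L) = L*7 + (3 - 4) = 7*L - 1 = -1 + 7*L)
1/(J(-339, 963) - 578362) = 1/((-1 + 7*963) - 578362) = 1/((-1 + 6741) - 578362) = 1/(6740 - 578362) = 1/(-571622) = -1/571622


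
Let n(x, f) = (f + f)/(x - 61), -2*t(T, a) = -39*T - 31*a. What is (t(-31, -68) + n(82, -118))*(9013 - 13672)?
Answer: 108910337/14 ≈ 7.7793e+6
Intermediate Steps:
t(T, a) = 31*a/2 + 39*T/2 (t(T, a) = -(-39*T - 31*a)/2 = 31*a/2 + 39*T/2)
n(x, f) = 2*f/(-61 + x) (n(x, f) = (2*f)/(-61 + x) = 2*f/(-61 + x))
(t(-31, -68) + n(82, -118))*(9013 - 13672) = (((31/2)*(-68) + (39/2)*(-31)) + 2*(-118)/(-61 + 82))*(9013 - 13672) = ((-1054 - 1209/2) + 2*(-118)/21)*(-4659) = (-3317/2 + 2*(-118)*(1/21))*(-4659) = (-3317/2 - 236/21)*(-4659) = -70129/42*(-4659) = 108910337/14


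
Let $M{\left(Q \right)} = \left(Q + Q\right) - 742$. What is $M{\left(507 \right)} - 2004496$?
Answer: $-2004224$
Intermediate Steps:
$M{\left(Q \right)} = -742 + 2 Q$ ($M{\left(Q \right)} = 2 Q - 742 = -742 + 2 Q$)
$M{\left(507 \right)} - 2004496 = \left(-742 + 2 \cdot 507\right) - 2004496 = \left(-742 + 1014\right) - 2004496 = 272 - 2004496 = -2004224$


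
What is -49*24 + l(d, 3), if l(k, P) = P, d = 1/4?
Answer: -1173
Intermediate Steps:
d = ¼ ≈ 0.25000
-49*24 + l(d, 3) = -49*24 + 3 = -1176 + 3 = -1173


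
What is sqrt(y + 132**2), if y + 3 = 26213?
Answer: sqrt(43634) ≈ 208.89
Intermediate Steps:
y = 26210 (y = -3 + 26213 = 26210)
sqrt(y + 132**2) = sqrt(26210 + 132**2) = sqrt(26210 + 17424) = sqrt(43634)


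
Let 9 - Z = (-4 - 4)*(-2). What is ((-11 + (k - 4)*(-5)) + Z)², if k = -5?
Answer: 729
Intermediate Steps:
Z = -7 (Z = 9 - (-4 - 4)*(-2) = 9 - (-8)*(-2) = 9 - 1*16 = 9 - 16 = -7)
((-11 + (k - 4)*(-5)) + Z)² = ((-11 + (-5 - 4)*(-5)) - 7)² = ((-11 - 9*(-5)) - 7)² = ((-11 + 45) - 7)² = (34 - 7)² = 27² = 729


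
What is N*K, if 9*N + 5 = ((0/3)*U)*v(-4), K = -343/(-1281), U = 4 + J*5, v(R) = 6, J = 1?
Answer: -245/1647 ≈ -0.14876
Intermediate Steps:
U = 9 (U = 4 + 1*5 = 4 + 5 = 9)
K = 49/183 (K = -343*(-1/1281) = 49/183 ≈ 0.26776)
N = -5/9 (N = -5/9 + (((0/3)*9)*6)/9 = -5/9 + (((0*(1/3))*9)*6)/9 = -5/9 + ((0*9)*6)/9 = -5/9 + (0*6)/9 = -5/9 + (1/9)*0 = -5/9 + 0 = -5/9 ≈ -0.55556)
N*K = -5/9*49/183 = -245/1647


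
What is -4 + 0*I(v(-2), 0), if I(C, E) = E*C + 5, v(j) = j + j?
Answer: -4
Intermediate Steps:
v(j) = 2*j
I(C, E) = 5 + C*E (I(C, E) = C*E + 5 = 5 + C*E)
-4 + 0*I(v(-2), 0) = -4 + 0*(5 + (2*(-2))*0) = -4 + 0*(5 - 4*0) = -4 + 0*(5 + 0) = -4 + 0*5 = -4 + 0 = -4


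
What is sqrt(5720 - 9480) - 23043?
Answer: -23043 + 4*I*sqrt(235) ≈ -23043.0 + 61.319*I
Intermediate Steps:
sqrt(5720 - 9480) - 23043 = sqrt(-3760) - 23043 = 4*I*sqrt(235) - 23043 = -23043 + 4*I*sqrt(235)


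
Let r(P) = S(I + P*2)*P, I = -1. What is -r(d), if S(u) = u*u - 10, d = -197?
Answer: 30734955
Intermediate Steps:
S(u) = -10 + u² (S(u) = u² - 10 = -10 + u²)
r(P) = P*(-10 + (-1 + 2*P)²) (r(P) = (-10 + (-1 + P*2)²)*P = (-10 + (-1 + 2*P)²)*P = P*(-10 + (-1 + 2*P)²))
-r(d) = -(-197)*(-10 + (-1 + 2*(-197))²) = -(-197)*(-10 + (-1 - 394)²) = -(-197)*(-10 + (-395)²) = -(-197)*(-10 + 156025) = -(-197)*156015 = -1*(-30734955) = 30734955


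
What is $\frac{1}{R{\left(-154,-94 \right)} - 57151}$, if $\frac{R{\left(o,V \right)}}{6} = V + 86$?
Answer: $- \frac{1}{57199} \approx -1.7483 \cdot 10^{-5}$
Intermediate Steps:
$R{\left(o,V \right)} = 516 + 6 V$ ($R{\left(o,V \right)} = 6 \left(V + 86\right) = 6 \left(86 + V\right) = 516 + 6 V$)
$\frac{1}{R{\left(-154,-94 \right)} - 57151} = \frac{1}{\left(516 + 6 \left(-94\right)\right) - 57151} = \frac{1}{\left(516 - 564\right) - 57151} = \frac{1}{-48 - 57151} = \frac{1}{-57199} = - \frac{1}{57199}$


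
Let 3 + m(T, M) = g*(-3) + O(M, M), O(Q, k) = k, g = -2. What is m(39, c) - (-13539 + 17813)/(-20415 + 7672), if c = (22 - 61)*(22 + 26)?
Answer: -23812393/12743 ≈ -1868.7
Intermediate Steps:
c = -1872 (c = -39*48 = -1872)
m(T, M) = 3 + M (m(T, M) = -3 + (-2*(-3) + M) = -3 + (6 + M) = 3 + M)
m(39, c) - (-13539 + 17813)/(-20415 + 7672) = (3 - 1872) - (-13539 + 17813)/(-20415 + 7672) = -1869 - 4274/(-12743) = -1869 - 4274*(-1)/12743 = -1869 - 1*(-4274/12743) = -1869 + 4274/12743 = -23812393/12743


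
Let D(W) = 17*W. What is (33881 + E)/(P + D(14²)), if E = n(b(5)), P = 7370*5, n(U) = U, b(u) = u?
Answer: 16943/20091 ≈ 0.84331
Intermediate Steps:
P = 36850
E = 5
(33881 + E)/(P + D(14²)) = (33881 + 5)/(36850 + 17*14²) = 33886/(36850 + 17*196) = 33886/(36850 + 3332) = 33886/40182 = 33886*(1/40182) = 16943/20091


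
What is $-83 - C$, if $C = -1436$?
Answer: $1353$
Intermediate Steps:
$-83 - C = -83 - -1436 = -83 + 1436 = 1353$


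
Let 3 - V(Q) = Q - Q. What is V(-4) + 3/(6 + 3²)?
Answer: 16/5 ≈ 3.2000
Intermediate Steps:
V(Q) = 3 (V(Q) = 3 - (Q - Q) = 3 - 1*0 = 3 + 0 = 3)
V(-4) + 3/(6 + 3²) = 3 + 3/(6 + 3²) = 3 + 3/(6 + 9) = 3 + 3/15 = 3 + (1/15)*3 = 3 + ⅕ = 16/5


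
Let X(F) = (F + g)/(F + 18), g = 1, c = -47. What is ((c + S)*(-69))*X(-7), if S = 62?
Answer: 6210/11 ≈ 564.54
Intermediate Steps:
X(F) = (1 + F)/(18 + F) (X(F) = (F + 1)/(F + 18) = (1 + F)/(18 + F))
((c + S)*(-69))*X(-7) = ((-47 + 62)*(-69))*((1 - 7)/(18 - 7)) = (15*(-69))*(-6/11) = -1035*(-6)/11 = -1035*(-6/11) = 6210/11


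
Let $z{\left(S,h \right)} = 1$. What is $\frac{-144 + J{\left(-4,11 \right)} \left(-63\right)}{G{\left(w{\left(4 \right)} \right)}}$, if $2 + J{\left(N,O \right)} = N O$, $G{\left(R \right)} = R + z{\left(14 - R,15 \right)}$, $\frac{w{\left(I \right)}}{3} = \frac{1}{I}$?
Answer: $\frac{11016}{7} \approx 1573.7$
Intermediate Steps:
$w{\left(I \right)} = \frac{3}{I}$
$G{\left(R \right)} = 1 + R$ ($G{\left(R \right)} = R + 1 = 1 + R$)
$J{\left(N,O \right)} = -2 + N O$
$\frac{-144 + J{\left(-4,11 \right)} \left(-63\right)}{G{\left(w{\left(4 \right)} \right)}} = \frac{-144 + \left(-2 - 44\right) \left(-63\right)}{1 + \frac{3}{4}} = \frac{-144 + \left(-2 - 44\right) \left(-63\right)}{1 + 3 \cdot \frac{1}{4}} = \frac{-144 - -2898}{1 + \frac{3}{4}} = \frac{-144 + 2898}{\frac{7}{4}} = 2754 \cdot \frac{4}{7} = \frac{11016}{7}$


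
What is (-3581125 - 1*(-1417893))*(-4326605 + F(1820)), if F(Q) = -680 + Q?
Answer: 9356984302880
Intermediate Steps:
(-3581125 - 1*(-1417893))*(-4326605 + F(1820)) = (-3581125 - 1*(-1417893))*(-4326605 + (-680 + 1820)) = (-3581125 + 1417893)*(-4326605 + 1140) = -2163232*(-4325465) = 9356984302880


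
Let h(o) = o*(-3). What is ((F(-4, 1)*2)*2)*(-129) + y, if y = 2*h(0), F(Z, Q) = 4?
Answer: -2064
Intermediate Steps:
h(o) = -3*o
y = 0 (y = 2*(-3*0) = 2*0 = 0)
((F(-4, 1)*2)*2)*(-129) + y = ((4*2)*2)*(-129) + 0 = (8*2)*(-129) + 0 = 16*(-129) + 0 = -2064 + 0 = -2064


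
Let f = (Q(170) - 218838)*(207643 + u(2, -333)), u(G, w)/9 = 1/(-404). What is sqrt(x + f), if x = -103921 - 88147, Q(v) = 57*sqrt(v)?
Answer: sqrt(-1854148695361466 + 482941851591*sqrt(170))/202 ≈ 2.1281e+5*I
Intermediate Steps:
u(G, w) = -9/404 (u(G, w) = 9/(-404) = 9*(-1/404) = -9/404)
f = -9178915139697/202 + 4781602491*sqrt(170)/404 (f = (57*sqrt(170) - 218838)*(207643 - 9/404) = (-218838 + 57*sqrt(170))*(83887763/404) = -9178915139697/202 + 4781602491*sqrt(170)/404 ≈ -4.5286e+10)
x = -192068
sqrt(x + f) = sqrt(-192068 + (-9178915139697/202 + 4781602491*sqrt(170)/404)) = sqrt(-9178953937433/202 + 4781602491*sqrt(170)/404)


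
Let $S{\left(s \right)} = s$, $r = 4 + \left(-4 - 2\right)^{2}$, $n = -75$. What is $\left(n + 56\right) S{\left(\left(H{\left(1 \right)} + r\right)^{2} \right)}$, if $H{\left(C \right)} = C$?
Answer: $-31939$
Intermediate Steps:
$r = 40$ ($r = 4 + \left(-6\right)^{2} = 4 + 36 = 40$)
$\left(n + 56\right) S{\left(\left(H{\left(1 \right)} + r\right)^{2} \right)} = \left(-75 + 56\right) \left(1 + 40\right)^{2} = - 19 \cdot 41^{2} = \left(-19\right) 1681 = -31939$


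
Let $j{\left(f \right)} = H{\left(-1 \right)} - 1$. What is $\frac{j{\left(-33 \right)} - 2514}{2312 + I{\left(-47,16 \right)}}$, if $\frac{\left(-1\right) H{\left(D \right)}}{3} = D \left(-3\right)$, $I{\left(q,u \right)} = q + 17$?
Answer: $- \frac{1262}{1141} \approx -1.106$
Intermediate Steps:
$I{\left(q,u \right)} = 17 + q$
$H{\left(D \right)} = 9 D$ ($H{\left(D \right)} = - 3 D \left(-3\right) = - 3 \left(- 3 D\right) = 9 D$)
$j{\left(f \right)} = -10$ ($j{\left(f \right)} = 9 \left(-1\right) - 1 = -9 - 1 = -10$)
$\frac{j{\left(-33 \right)} - 2514}{2312 + I{\left(-47,16 \right)}} = \frac{-10 - 2514}{2312 + \left(17 - 47\right)} = - \frac{2524}{2312 - 30} = - \frac{2524}{2282} = \left(-2524\right) \frac{1}{2282} = - \frac{1262}{1141}$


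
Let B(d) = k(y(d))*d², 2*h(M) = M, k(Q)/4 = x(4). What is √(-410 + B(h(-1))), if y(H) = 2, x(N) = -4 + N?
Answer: I*√410 ≈ 20.248*I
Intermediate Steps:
k(Q) = 0 (k(Q) = 4*(-4 + 4) = 4*0 = 0)
h(M) = M/2
B(d) = 0 (B(d) = 0*d² = 0)
√(-410 + B(h(-1))) = √(-410 + 0) = √(-410) = I*√410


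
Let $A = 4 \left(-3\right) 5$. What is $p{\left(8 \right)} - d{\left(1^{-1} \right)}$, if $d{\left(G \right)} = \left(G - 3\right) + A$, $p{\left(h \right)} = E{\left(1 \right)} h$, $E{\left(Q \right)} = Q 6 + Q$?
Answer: $118$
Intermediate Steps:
$E{\left(Q \right)} = 7 Q$ ($E{\left(Q \right)} = 6 Q + Q = 7 Q$)
$A = -60$ ($A = \left(-12\right) 5 = -60$)
$p{\left(h \right)} = 7 h$ ($p{\left(h \right)} = 7 \cdot 1 h = 7 h$)
$d{\left(G \right)} = -63 + G$ ($d{\left(G \right)} = \left(G - 3\right) - 60 = \left(-3 + G\right) - 60 = -63 + G$)
$p{\left(8 \right)} - d{\left(1^{-1} \right)} = 7 \cdot 8 - \left(-63 + 1^{-1}\right) = 56 - \left(-63 + 1\right) = 56 - -62 = 56 + 62 = 118$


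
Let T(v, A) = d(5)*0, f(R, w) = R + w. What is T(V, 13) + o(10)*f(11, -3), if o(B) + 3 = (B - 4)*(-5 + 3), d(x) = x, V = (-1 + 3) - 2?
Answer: -120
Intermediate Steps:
V = 0 (V = 2 - 2 = 0)
o(B) = 5 - 2*B (o(B) = -3 + (B - 4)*(-5 + 3) = -3 + (-4 + B)*(-2) = -3 + (8 - 2*B) = 5 - 2*B)
T(v, A) = 0 (T(v, A) = 5*0 = 0)
T(V, 13) + o(10)*f(11, -3) = 0 + (5 - 2*10)*(11 - 3) = 0 + (5 - 20)*8 = 0 - 15*8 = 0 - 120 = -120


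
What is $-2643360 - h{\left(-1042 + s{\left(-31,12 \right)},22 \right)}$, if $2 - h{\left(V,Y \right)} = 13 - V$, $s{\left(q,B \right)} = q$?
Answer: $-2642276$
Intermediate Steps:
$h{\left(V,Y \right)} = -11 + V$ ($h{\left(V,Y \right)} = 2 - \left(13 - V\right) = 2 + \left(-13 + V\right) = -11 + V$)
$-2643360 - h{\left(-1042 + s{\left(-31,12 \right)},22 \right)} = -2643360 - \left(-11 - 1073\right) = -2643360 - -1084 = -2643360 + 1084 = -2642276$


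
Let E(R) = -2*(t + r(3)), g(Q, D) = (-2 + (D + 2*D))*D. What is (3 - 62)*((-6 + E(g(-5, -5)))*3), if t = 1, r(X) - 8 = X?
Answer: 5310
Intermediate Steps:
r(X) = 8 + X
g(Q, D) = D*(-2 + 3*D) (g(Q, D) = (-2 + 3*D)*D = D*(-2 + 3*D))
E(R) = -24 (E(R) = -2*(1 + (8 + 3)) = -2*(1 + 11) = -2*12 = -24)
(3 - 62)*((-6 + E(g(-5, -5)))*3) = (3 - 62)*((-6 - 24)*3) = -(-1770)*3 = -59*(-90) = 5310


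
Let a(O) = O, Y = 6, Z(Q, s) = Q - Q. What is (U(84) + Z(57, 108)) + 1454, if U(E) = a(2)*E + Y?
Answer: 1628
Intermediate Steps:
Z(Q, s) = 0
U(E) = 6 + 2*E (U(E) = 2*E + 6 = 6 + 2*E)
(U(84) + Z(57, 108)) + 1454 = ((6 + 2*84) + 0) + 1454 = ((6 + 168) + 0) + 1454 = (174 + 0) + 1454 = 174 + 1454 = 1628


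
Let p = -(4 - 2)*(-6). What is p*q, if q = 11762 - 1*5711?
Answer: 72612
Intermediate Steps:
q = 6051 (q = 11762 - 5711 = 6051)
p = 12 (p = -1*2*(-6) = -2*(-6) = 12)
p*q = 12*6051 = 72612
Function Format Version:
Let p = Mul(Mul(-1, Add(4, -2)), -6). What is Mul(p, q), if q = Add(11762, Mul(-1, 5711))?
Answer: 72612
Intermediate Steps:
q = 6051 (q = Add(11762, -5711) = 6051)
p = 12 (p = Mul(Mul(-1, 2), -6) = Mul(-2, -6) = 12)
Mul(p, q) = Mul(12, 6051) = 72612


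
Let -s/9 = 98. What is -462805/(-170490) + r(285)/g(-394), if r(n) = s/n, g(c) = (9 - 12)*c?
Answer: 1730608313/638144070 ≈ 2.7119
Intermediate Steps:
s = -882 (s = -9*98 = -882)
g(c) = -3*c
r(n) = -882/n
-462805/(-170490) + r(285)/g(-394) = -462805/(-170490) + (-882/285)/((-3*(-394))) = -462805*(-1/170490) - 882*1/285/1182 = 92561/34098 - 294/95*1/1182 = 92561/34098 - 49/18715 = 1730608313/638144070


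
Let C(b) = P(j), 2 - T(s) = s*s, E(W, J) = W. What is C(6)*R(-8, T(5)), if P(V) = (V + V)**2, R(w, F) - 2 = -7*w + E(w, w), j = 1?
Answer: 200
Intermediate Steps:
T(s) = 2 - s**2 (T(s) = 2 - s*s = 2 - s**2)
R(w, F) = 2 - 6*w (R(w, F) = 2 + (-7*w + w) = 2 - 6*w)
P(V) = 4*V**2 (P(V) = (2*V)**2 = 4*V**2)
C(b) = 4 (C(b) = 4*1**2 = 4*1 = 4)
C(6)*R(-8, T(5)) = 4*(2 - 6*(-8)) = 4*(2 + 48) = 4*50 = 200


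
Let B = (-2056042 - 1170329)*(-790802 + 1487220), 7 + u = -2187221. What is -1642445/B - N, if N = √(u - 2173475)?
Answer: 1642445/2246902839078 - I*√4360703 ≈ 7.3098e-7 - 2088.2*I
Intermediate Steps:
u = -2187228 (u = -7 - 2187221 = -2187228)
B = -2246902839078 (B = -3226371*696418 = -2246902839078)
N = I*√4360703 (N = √(-2187228 - 2173475) = √(-4360703) = I*√4360703 ≈ 2088.2*I)
-1642445/B - N = -1642445/(-2246902839078) - I*√4360703 = -1642445*(-1/2246902839078) - I*√4360703 = 1642445/2246902839078 - I*√4360703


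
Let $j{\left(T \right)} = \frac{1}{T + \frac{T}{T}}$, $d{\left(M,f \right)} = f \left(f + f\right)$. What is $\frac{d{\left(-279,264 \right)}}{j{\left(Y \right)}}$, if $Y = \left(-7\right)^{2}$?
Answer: $6969600$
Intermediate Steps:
$d{\left(M,f \right)} = 2 f^{2}$ ($d{\left(M,f \right)} = f 2 f = 2 f^{2}$)
$Y = 49$
$j{\left(T \right)} = \frac{1}{1 + T}$ ($j{\left(T \right)} = \frac{1}{T + 1} = \frac{1}{1 + T}$)
$\frac{d{\left(-279,264 \right)}}{j{\left(Y \right)}} = \frac{2 \cdot 264^{2}}{\frac{1}{1 + 49}} = \frac{2 \cdot 69696}{\frac{1}{50}} = 139392 \frac{1}{\frac{1}{50}} = 139392 \cdot 50 = 6969600$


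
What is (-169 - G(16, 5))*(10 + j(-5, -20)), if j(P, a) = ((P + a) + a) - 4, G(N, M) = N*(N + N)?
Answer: 26559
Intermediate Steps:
G(N, M) = 2*N² (G(N, M) = N*(2*N) = 2*N²)
j(P, a) = -4 + P + 2*a (j(P, a) = (P + 2*a) - 4 = -4 + P + 2*a)
(-169 - G(16, 5))*(10 + j(-5, -20)) = (-169 - 2*16²)*(10 + (-4 - 5 + 2*(-20))) = (-169 - 2*256)*(10 + (-4 - 5 - 40)) = (-169 - 1*512)*(10 - 49) = (-169 - 512)*(-39) = -681*(-39) = 26559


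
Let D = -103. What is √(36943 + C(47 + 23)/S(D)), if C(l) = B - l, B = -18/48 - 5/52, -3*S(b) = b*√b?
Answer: √(1059774088048 + 571662*I*√103)/5356 ≈ 192.21 + 0.00052612*I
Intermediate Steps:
S(b) = -b^(3/2)/3 (S(b) = -b*√b/3 = -b^(3/2)/3)
B = -49/104 (B = -18*1/48 - 5*1/52 = -3/8 - 5/52 = -49/104 ≈ -0.47115)
C(l) = -49/104 - l
√(36943 + C(47 + 23)/S(D)) = √(36943 + (-49/104 - (47 + 23))/((-(-103)*I*√103/3))) = √(36943 + (-49/104 - 1*70)/((-(-103)*I*√103/3))) = √(36943 + (-49/104 - 70)/((103*I*√103/3))) = √(36943 - (-21987)*I*√103/1103336) = √(36943 + 21987*I*√103/1103336)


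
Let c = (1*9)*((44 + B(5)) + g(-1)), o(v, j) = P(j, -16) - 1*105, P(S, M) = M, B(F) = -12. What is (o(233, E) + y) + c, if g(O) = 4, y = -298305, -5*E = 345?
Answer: -298102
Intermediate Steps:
E = -69 (E = -1/5*345 = -69)
o(v, j) = -121 (o(v, j) = -16 - 1*105 = -16 - 105 = -121)
c = 324 (c = (1*9)*((44 - 12) + 4) = 9*(32 + 4) = 9*36 = 324)
(o(233, E) + y) + c = (-121 - 298305) + 324 = -298426 + 324 = -298102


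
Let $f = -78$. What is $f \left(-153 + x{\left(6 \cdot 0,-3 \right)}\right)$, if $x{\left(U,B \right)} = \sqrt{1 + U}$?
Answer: $11856$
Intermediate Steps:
$f \left(-153 + x{\left(6 \cdot 0,-3 \right)}\right) = - 78 \left(-153 + \sqrt{1 + 6 \cdot 0}\right) = - 78 \left(-153 + \sqrt{1 + 0}\right) = - 78 \left(-153 + \sqrt{1}\right) = - 78 \left(-153 + 1\right) = \left(-78\right) \left(-152\right) = 11856$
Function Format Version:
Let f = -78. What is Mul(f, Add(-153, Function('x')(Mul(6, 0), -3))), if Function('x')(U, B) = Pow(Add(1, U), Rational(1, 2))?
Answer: 11856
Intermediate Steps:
Mul(f, Add(-153, Function('x')(Mul(6, 0), -3))) = Mul(-78, Add(-153, Pow(Add(1, Mul(6, 0)), Rational(1, 2)))) = Mul(-78, Add(-153, Pow(Add(1, 0), Rational(1, 2)))) = Mul(-78, Add(-153, Pow(1, Rational(1, 2)))) = Mul(-78, Add(-153, 1)) = Mul(-78, -152) = 11856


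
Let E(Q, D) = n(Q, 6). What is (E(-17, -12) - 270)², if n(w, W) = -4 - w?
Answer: 66049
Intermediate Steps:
E(Q, D) = -4 - Q
(E(-17, -12) - 270)² = ((-4 - 1*(-17)) - 270)² = ((-4 + 17) - 270)² = (13 - 270)² = (-257)² = 66049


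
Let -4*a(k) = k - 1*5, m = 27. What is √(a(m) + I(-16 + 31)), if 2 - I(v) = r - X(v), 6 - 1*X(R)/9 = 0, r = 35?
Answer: √62/2 ≈ 3.9370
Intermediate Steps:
a(k) = 5/4 - k/4 (a(k) = -(k - 1*5)/4 = -(k - 5)/4 = -(-5 + k)/4 = 5/4 - k/4)
X(R) = 54 (X(R) = 54 - 9*0 = 54 + 0 = 54)
I(v) = 21 (I(v) = 2 - (35 - 1*54) = 2 - (35 - 54) = 2 - 1*(-19) = 2 + 19 = 21)
√(a(m) + I(-16 + 31)) = √((5/4 - ¼*27) + 21) = √((5/4 - 27/4) + 21) = √(-11/2 + 21) = √(31/2) = √62/2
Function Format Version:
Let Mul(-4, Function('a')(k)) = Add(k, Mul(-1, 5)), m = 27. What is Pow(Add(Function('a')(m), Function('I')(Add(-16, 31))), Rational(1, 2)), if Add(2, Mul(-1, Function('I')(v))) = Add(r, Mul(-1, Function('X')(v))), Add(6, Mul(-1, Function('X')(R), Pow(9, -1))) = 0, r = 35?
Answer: Mul(Rational(1, 2), Pow(62, Rational(1, 2))) ≈ 3.9370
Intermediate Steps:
Function('a')(k) = Add(Rational(5, 4), Mul(Rational(-1, 4), k)) (Function('a')(k) = Mul(Rational(-1, 4), Add(k, Mul(-1, 5))) = Mul(Rational(-1, 4), Add(k, -5)) = Mul(Rational(-1, 4), Add(-5, k)) = Add(Rational(5, 4), Mul(Rational(-1, 4), k)))
Function('X')(R) = 54 (Function('X')(R) = Add(54, Mul(-9, 0)) = Add(54, 0) = 54)
Function('I')(v) = 21 (Function('I')(v) = Add(2, Mul(-1, Add(35, Mul(-1, 54)))) = Add(2, Mul(-1, Add(35, -54))) = Add(2, Mul(-1, -19)) = Add(2, 19) = 21)
Pow(Add(Function('a')(m), Function('I')(Add(-16, 31))), Rational(1, 2)) = Pow(Add(Add(Rational(5, 4), Mul(Rational(-1, 4), 27)), 21), Rational(1, 2)) = Pow(Add(Add(Rational(5, 4), Rational(-27, 4)), 21), Rational(1, 2)) = Pow(Add(Rational(-11, 2), 21), Rational(1, 2)) = Pow(Rational(31, 2), Rational(1, 2)) = Mul(Rational(1, 2), Pow(62, Rational(1, 2)))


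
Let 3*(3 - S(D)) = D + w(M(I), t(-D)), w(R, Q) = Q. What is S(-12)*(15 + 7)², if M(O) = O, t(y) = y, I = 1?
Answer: 1452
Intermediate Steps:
S(D) = 3 (S(D) = 3 - (D - D)/3 = 3 - ⅓*0 = 3 + 0 = 3)
S(-12)*(15 + 7)² = 3*(15 + 7)² = 3*22² = 3*484 = 1452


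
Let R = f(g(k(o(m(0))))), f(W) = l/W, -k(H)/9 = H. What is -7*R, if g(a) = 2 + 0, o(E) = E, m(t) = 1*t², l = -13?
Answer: 91/2 ≈ 45.500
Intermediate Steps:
m(t) = t²
k(H) = -9*H
g(a) = 2
f(W) = -13/W
R = -13/2 ≈ -6.5000
-7*R = -7*(-13/2) = 91/2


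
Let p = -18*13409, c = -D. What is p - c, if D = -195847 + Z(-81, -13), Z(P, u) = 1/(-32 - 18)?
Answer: -21860451/50 ≈ -4.3721e+5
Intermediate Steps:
Z(P, u) = -1/50 (Z(P, u) = 1/(-50) = -1/50)
D = -9792351/50 (D = -195847 - 1/50 = -9792351/50 ≈ -1.9585e+5)
c = 9792351/50 (c = -1*(-9792351/50) = 9792351/50 ≈ 1.9585e+5)
p = -241362
p - c = -241362 - 1*9792351/50 = -241362 - 9792351/50 = -21860451/50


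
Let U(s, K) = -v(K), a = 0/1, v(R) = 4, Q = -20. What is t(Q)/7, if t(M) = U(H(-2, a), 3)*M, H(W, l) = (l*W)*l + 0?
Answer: 80/7 ≈ 11.429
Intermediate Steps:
a = 0 (a = 0*1 = 0)
H(W, l) = W*l**2 (H(W, l) = (W*l)*l + 0 = W*l**2 + 0 = W*l**2)
U(s, K) = -4 (U(s, K) = -1*4 = -4)
t(M) = -4*M
t(Q)/7 = (-4*(-20))/7 = (1/7)*80 = 80/7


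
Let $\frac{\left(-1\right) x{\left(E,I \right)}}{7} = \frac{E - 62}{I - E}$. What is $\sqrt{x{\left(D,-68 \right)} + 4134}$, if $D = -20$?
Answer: $\frac{\sqrt{593574}}{12} \approx 64.203$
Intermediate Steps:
$x{\left(E,I \right)} = - \frac{7 \left(-62 + E\right)}{I - E}$ ($x{\left(E,I \right)} = - 7 \frac{E - 62}{I - E} = - 7 \frac{-62 + E}{I - E} = - \frac{7 \left(-62 + E\right)}{I - E}$)
$\sqrt{x{\left(D,-68 \right)} + 4134} = \sqrt{\frac{7 \left(-62 - 20\right)}{-20 - -68} + 4134} = \sqrt{7 \frac{1}{-20 + 68} \left(-82\right) + 4134} = \sqrt{7 \cdot \frac{1}{48} \left(-82\right) + 4134} = \sqrt{- \frac{287}{24} + 4134} = \sqrt{\frac{98929}{24}} = \frac{\sqrt{593574}}{12}$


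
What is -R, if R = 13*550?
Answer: -7150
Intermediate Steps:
R = 7150
-R = -1*7150 = -7150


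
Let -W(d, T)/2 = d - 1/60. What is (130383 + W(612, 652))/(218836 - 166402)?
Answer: 3874771/1573020 ≈ 2.4633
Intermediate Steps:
W(d, T) = 1/30 - 2*d (W(d, T) = -2*(d - 1/60) = -2*(-1/60 + d) = 1/30 - 2*d)
(130383 + W(612, 652))/(218836 - 166402) = (130383 + (1/30 - 2*612))/(218836 - 166402) = (130383 + (1/30 - 1224))/52434 = (130383 - 36719/30)*(1/52434) = (3874771/30)*(1/52434) = 3874771/1573020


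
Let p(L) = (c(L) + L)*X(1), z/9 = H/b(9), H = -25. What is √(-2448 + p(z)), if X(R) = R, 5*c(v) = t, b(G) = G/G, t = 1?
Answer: 2*I*√16705/5 ≈ 51.699*I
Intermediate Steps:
b(G) = 1
c(v) = ⅕ (c(v) = (⅕)*1 = ⅕)
z = -225 (z = 9*(-25/1) = 9*(-25*1) = 9*(-25) = -225)
p(L) = ⅕ + L (p(L) = (⅕ + L)*1 = ⅕ + L)
√(-2448 + p(z)) = √(-2448 + (⅕ - 225)) = √(-2448 - 1124/5) = √(-13364/5) = 2*I*√16705/5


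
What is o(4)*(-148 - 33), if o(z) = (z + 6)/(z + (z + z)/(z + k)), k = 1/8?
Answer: -29865/98 ≈ -304.75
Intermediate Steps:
k = ⅛ ≈ 0.12500
o(z) = (6 + z)/(z + 2*z/(⅛ + z)) (o(z) = (z + 6)/(z + (z + z)/(z + ⅛)) = (6 + z)/(z + (2*z)/(⅛ + z)) = (6 + z)/(z + 2*z/(⅛ + z)))
o(4)*(-148 - 33) = ((6 + 8*4² + 49*4)/(4*(17 + 8*4)))*(-148 - 33) = ((6 + 8*16 + 196)/(4*(17 + 32)))*(-181) = ((¼)*(6 + 128 + 196)/49)*(-181) = ((¼)*(1/49)*330)*(-181) = (165/98)*(-181) = -29865/98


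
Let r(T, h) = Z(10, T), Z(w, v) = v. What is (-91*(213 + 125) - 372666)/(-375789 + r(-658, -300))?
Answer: 403424/376447 ≈ 1.0717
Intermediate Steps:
r(T, h) = T
(-91*(213 + 125) - 372666)/(-375789 + r(-658, -300)) = (-91*(213 + 125) - 372666)/(-375789 - 658) = (-91*338 - 372666)/(-376447) = (-30758 - 372666)*(-1/376447) = -403424*(-1/376447) = 403424/376447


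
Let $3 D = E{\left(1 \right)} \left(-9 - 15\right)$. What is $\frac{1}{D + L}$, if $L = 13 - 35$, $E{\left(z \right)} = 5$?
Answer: $- \frac{1}{62} \approx -0.016129$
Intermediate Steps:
$L = -22$ ($L = 13 - 35 = -22$)
$D = -40$ ($D = \frac{5 \left(-9 - 15\right)}{3} = \frac{5 \left(-24\right)}{3} = \frac{1}{3} \left(-120\right) = -40$)
$\frac{1}{D + L} = \frac{1}{-40 - 22} = \frac{1}{-62} = - \frac{1}{62}$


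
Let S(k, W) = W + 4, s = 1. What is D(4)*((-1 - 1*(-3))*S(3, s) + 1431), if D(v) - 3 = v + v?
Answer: 15851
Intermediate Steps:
D(v) = 3 + 2*v (D(v) = 3 + (v + v) = 3 + 2*v)
S(k, W) = 4 + W
D(4)*((-1 - 1*(-3))*S(3, s) + 1431) = (3 + 2*4)*((-1 - 1*(-3))*(4 + 1) + 1431) = (3 + 8)*((-1 + 3)*5 + 1431) = 11*(2*5 + 1431) = 11*(10 + 1431) = 11*1441 = 15851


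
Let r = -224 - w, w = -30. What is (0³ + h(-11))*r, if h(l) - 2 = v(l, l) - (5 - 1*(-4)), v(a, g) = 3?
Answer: 776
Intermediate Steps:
h(l) = -4 (h(l) = 2 + (3 - (5 - 1*(-4))) = 2 + (3 - (5 + 4)) = 2 + (3 - 1*9) = 2 + (3 - 9) = 2 - 6 = -4)
r = -194 (r = -224 - 1*(-30) = -224 + 30 = -194)
(0³ + h(-11))*r = (0³ - 4)*(-194) = (0 - 4)*(-194) = -4*(-194) = 776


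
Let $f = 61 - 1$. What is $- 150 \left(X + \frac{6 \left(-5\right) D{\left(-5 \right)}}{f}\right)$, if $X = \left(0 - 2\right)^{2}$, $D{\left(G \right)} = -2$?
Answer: $-750$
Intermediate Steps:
$f = 60$ ($f = 61 - 1 = 60$)
$X = 4$ ($X = \left(-2\right)^{2} = 4$)
$- 150 \left(X + \frac{6 \left(-5\right) D{\left(-5 \right)}}{f}\right) = - 150 \left(4 + \frac{6 \left(-5\right) \left(-2\right)}{60}\right) = - 150 \left(4 + \left(-30\right) \left(-2\right) \frac{1}{60}\right) = - 150 \left(4 + 60 \cdot \frac{1}{60}\right) = - 150 \left(4 + 1\right) = \left(-150\right) 5 = -750$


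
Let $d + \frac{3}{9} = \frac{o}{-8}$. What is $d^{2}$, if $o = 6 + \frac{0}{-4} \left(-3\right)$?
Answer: $\frac{169}{144} \approx 1.1736$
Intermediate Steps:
$o = 6$ ($o = 6 + 0 \left(- \frac{1}{4}\right) \left(-3\right) = 6 + 0 \left(-3\right) = 6 + 0 = 6$)
$d = - \frac{13}{12}$ ($d = - \frac{1}{3} + \frac{6}{-8} = - \frac{1}{3} + 6 \left(- \frac{1}{8}\right) = - \frac{1}{3} - \frac{3}{4} = - \frac{13}{12} \approx -1.0833$)
$d^{2} = \left(- \frac{13}{12}\right)^{2} = \frac{169}{144}$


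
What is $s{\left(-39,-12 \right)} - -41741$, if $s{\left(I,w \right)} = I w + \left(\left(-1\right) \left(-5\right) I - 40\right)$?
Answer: $41974$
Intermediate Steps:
$s{\left(I,w \right)} = -40 + 5 I + I w$ ($s{\left(I,w \right)} = I w + \left(5 I - 40\right) = I w + \left(-40 + 5 I\right) = -40 + 5 I + I w$)
$s{\left(-39,-12 \right)} - -41741 = \left(-40 + 5 \left(-39\right) - -468\right) - -41741 = \left(-40 - 195 + 468\right) + 41741 = 233 + 41741 = 41974$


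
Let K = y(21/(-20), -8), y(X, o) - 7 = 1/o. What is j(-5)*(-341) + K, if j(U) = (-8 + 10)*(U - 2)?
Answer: 38247/8 ≈ 4780.9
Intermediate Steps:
j(U) = -4 + 2*U (j(U) = 2*(-2 + U) = -4 + 2*U)
y(X, o) = 7 + 1/o
K = 55/8 (K = 7 + 1/(-8) = 7 - 1/8 = 55/8 ≈ 6.8750)
j(-5)*(-341) + K = (-4 + 2*(-5))*(-341) + 55/8 = (-4 - 10)*(-341) + 55/8 = -14*(-341) + 55/8 = 4774 + 55/8 = 38247/8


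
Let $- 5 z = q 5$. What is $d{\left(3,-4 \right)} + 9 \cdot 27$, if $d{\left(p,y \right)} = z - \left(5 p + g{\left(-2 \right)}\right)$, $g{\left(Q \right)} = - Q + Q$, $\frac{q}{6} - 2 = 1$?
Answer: $210$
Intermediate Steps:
$q = 18$ ($q = 12 + 6 \cdot 1 = 12 + 6 = 18$)
$g{\left(Q \right)} = 0$
$z = -18$ ($z = - \frac{18 \cdot 5}{5} = \left(- \frac{1}{5}\right) 90 = -18$)
$d{\left(p,y \right)} = -18 - 5 p$ ($d{\left(p,y \right)} = -18 - \left(5 p + 0\right) = -18 - 5 p$)
$d{\left(3,-4 \right)} + 9 \cdot 27 = \left(-18 - 15\right) + 9 \cdot 27 = \left(-18 - 15\right) + 243 = -33 + 243 = 210$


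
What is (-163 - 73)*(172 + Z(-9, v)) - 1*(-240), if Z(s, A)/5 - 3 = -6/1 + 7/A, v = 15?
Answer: -112088/3 ≈ -37363.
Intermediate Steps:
Z(s, A) = -15 + 35/A (Z(s, A) = 15 + 5*(-6/1 + 7/A) = 15 + 5*(-6*1 + 7/A) = 15 + 5*(-6 + 7/A) = 15 + (-30 + 35/A) = -15 + 35/A)
(-163 - 73)*(172 + Z(-9, v)) - 1*(-240) = (-163 - 73)*(172 + (-15 + 35/15)) - 1*(-240) = -236*(172 + (-15 + 35*(1/15))) + 240 = -236*(172 + (-15 + 7/3)) + 240 = -236*(172 - 38/3) + 240 = -236*478/3 + 240 = -112808/3 + 240 = -112088/3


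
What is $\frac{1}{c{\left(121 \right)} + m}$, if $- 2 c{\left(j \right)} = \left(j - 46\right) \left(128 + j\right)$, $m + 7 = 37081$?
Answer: $\frac{2}{55473} \approx 3.6054 \cdot 10^{-5}$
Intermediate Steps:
$m = 37074$ ($m = -7 + 37081 = 37074$)
$c{\left(j \right)} = - \frac{\left(-46 + j\right) \left(128 + j\right)}{2}$ ($c{\left(j \right)} = - \frac{\left(j - 46\right) \left(128 + j\right)}{2} = - \frac{\left(-46 + j\right) \left(128 + j\right)}{2}$)
$\frac{1}{c{\left(121 \right)} + m} = \frac{1}{\left(2944 - 4961 - \frac{121^{2}}{2}\right) + 37074} = \frac{1}{\left(2944 - 4961 - \frac{14641}{2}\right) + 37074} = \frac{1}{- \frac{18675}{2} + 37074} = \frac{1}{\frac{55473}{2}} = \frac{2}{55473}$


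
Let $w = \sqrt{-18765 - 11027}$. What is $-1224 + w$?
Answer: $-1224 + 28 i \sqrt{38} \approx -1224.0 + 172.6 i$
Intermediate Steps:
$w = 28 i \sqrt{38}$ ($w = \sqrt{-29792} = 28 i \sqrt{38} \approx 172.6 i$)
$-1224 + w = -1224 + 28 i \sqrt{38}$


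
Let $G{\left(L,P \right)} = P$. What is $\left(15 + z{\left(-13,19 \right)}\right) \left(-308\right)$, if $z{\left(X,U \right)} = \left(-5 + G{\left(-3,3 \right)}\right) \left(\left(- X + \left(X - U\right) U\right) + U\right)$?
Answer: $-359436$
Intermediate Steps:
$z{\left(X,U \right)} = - 2 U + 2 X - 2 U \left(X - U\right)$ ($z{\left(X,U \right)} = \left(-5 + 3\right) \left(\left(- X + \left(X - U\right) U\right) + U\right) = - 2 \left(\left(- X + U \left(X - U\right)\right) + U\right) = - 2 \left(U - X + U \left(X - U\right)\right) = - 2 U + 2 X - 2 U \left(X - U\right)$)
$\left(15 + z{\left(-13,19 \right)}\right) \left(-308\right) = \left(15 + \left(\left(-2\right) 19 + 2 \left(-13\right) + 2 \cdot 19^{2} - 38 \left(-13\right)\right)\right) \left(-308\right) = \left(15 + \left(-38 - 26 + 2 \cdot 361 + 494\right)\right) \left(-308\right) = \left(15 + \left(-38 - 26 + 722 + 494\right)\right) \left(-308\right) = \left(15 + 1152\right) \left(-308\right) = 1167 \left(-308\right) = -359436$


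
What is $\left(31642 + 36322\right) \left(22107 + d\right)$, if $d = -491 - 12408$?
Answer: $625812512$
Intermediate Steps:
$d = -12899$
$\left(31642 + 36322\right) \left(22107 + d\right) = \left(31642 + 36322\right) \left(22107 - 12899\right) = 67964 \cdot 9208 = 625812512$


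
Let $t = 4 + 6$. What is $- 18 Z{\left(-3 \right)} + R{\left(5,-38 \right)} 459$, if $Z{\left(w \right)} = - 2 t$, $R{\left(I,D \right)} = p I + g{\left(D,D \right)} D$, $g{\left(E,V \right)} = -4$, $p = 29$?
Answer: $136683$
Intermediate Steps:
$t = 10$
$R{\left(I,D \right)} = - 4 D + 29 I$ ($R{\left(I,D \right)} = 29 I - 4 D = - 4 D + 29 I$)
$Z{\left(w \right)} = -20$ ($Z{\left(w \right)} = \left(-2\right) 10 = -20$)
$- 18 Z{\left(-3 \right)} + R{\left(5,-38 \right)} 459 = \left(-18\right) \left(-20\right) + \left(\left(-4\right) \left(-38\right) + 29 \cdot 5\right) 459 = 360 + \left(152 + 145\right) 459 = 360 + 297 \cdot 459 = 360 + 136323 = 136683$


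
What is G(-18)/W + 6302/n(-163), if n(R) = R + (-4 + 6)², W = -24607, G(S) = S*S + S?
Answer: -155121968/3912513 ≈ -39.648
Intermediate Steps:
G(S) = S + S² (G(S) = S² + S = S + S²)
n(R) = 4 + R (n(R) = R + 2² = R + 4 = 4 + R)
G(-18)/W + 6302/n(-163) = -18*(1 - 18)/(-24607) + 6302/(4 - 163) = -18*(-17)*(-1/24607) + 6302/(-159) = 306*(-1/24607) + 6302*(-1/159) = -306/24607 - 6302/159 = -155121968/3912513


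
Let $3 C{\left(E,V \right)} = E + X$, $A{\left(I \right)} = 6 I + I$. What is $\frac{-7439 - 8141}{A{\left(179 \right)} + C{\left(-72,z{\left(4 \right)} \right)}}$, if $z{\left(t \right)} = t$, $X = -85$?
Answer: $- \frac{23370}{1801} \approx -12.976$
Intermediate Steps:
$A{\left(I \right)} = 7 I$
$C{\left(E,V \right)} = - \frac{85}{3} + \frac{E}{3}$ ($C{\left(E,V \right)} = \frac{E - 85}{3} = \frac{-85 + E}{3} = - \frac{85}{3} + \frac{E}{3}$)
$\frac{-7439 - 8141}{A{\left(179 \right)} + C{\left(-72,z{\left(4 \right)} \right)}} = \frac{-7439 - 8141}{7 \cdot 179 + \left(- \frac{85}{3} + \frac{1}{3} \left(-72\right)\right)} = - \frac{15580}{1253 - \frac{157}{3}} = - \frac{15580}{\frac{3602}{3}} = \left(-15580\right) \frac{3}{3602} = - \frac{23370}{1801}$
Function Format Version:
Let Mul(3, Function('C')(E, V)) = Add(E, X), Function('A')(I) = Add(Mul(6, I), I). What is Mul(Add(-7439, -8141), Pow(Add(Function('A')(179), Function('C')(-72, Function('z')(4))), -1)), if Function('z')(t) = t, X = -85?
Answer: Rational(-23370, 1801) ≈ -12.976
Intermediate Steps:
Function('A')(I) = Mul(7, I)
Function('C')(E, V) = Add(Rational(-85, 3), Mul(Rational(1, 3), E)) (Function('C')(E, V) = Mul(Rational(1, 3), Add(E, -85)) = Mul(Rational(1, 3), Add(-85, E)) = Add(Rational(-85, 3), Mul(Rational(1, 3), E)))
Mul(Add(-7439, -8141), Pow(Add(Function('A')(179), Function('C')(-72, Function('z')(4))), -1)) = Mul(Add(-7439, -8141), Pow(Add(Mul(7, 179), Add(Rational(-85, 3), Mul(Rational(1, 3), -72))), -1)) = Mul(-15580, Pow(Add(1253, Add(Rational(-85, 3), -24)), -1)) = Mul(-15580, Pow(Add(1253, Rational(-157, 3)), -1)) = Mul(-15580, Pow(Rational(3602, 3), -1)) = Mul(-15580, Rational(3, 3602)) = Rational(-23370, 1801)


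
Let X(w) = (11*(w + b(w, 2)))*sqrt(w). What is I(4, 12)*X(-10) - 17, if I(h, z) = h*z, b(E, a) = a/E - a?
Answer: -17 - 32208*I*sqrt(10)/5 ≈ -17.0 - 20370.0*I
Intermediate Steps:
b(E, a) = -a + a/E
X(w) = sqrt(w)*(-22 + 11*w + 22/w) (X(w) = (11*(w + (-1*2 + 2/w)))*sqrt(w) = (11*(w + (-2 + 2/w)))*sqrt(w) = (11*(-2 + w + 2/w))*sqrt(w) = (-22 + 11*w + 22/w)*sqrt(w) = sqrt(w)*(-22 + 11*w + 22/w))
I(4, 12)*X(-10) - 17 = (4*12)*(11*(2 - 10*(-2 - 10))/sqrt(-10)) - 17 = 48*(11*(-I*sqrt(10)/10)*(2 - 10*(-12))) - 17 = 48*(11*(-I*sqrt(10)/10)*(2 + 120)) - 17 = 48*(11*(-I*sqrt(10)/10)*122) - 17 = 48*(-671*I*sqrt(10)/5) - 17 = -32208*I*sqrt(10)/5 - 17 = -17 - 32208*I*sqrt(10)/5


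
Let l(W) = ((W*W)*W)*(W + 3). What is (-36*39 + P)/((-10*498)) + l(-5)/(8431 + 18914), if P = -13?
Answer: 2666191/9078540 ≈ 0.29368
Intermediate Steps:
l(W) = W**3*(3 + W) (l(W) = (W**2*W)*(3 + W) = W**3*(3 + W))
(-36*39 + P)/((-10*498)) + l(-5)/(8431 + 18914) = (-36*39 - 13)/((-10*498)) + ((-5)**3*(3 - 5))/(8431 + 18914) = (-1404 - 13)/(-4980) - 125*(-2)/27345 = -1417*(-1/4980) + 250*(1/27345) = 1417/4980 + 50/5469 = 2666191/9078540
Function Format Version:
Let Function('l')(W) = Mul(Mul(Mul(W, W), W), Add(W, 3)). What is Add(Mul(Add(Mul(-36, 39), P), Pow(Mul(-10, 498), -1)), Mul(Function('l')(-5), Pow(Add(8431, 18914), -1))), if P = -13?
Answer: Rational(2666191, 9078540) ≈ 0.29368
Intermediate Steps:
Function('l')(W) = Mul(Pow(W, 3), Add(3, W)) (Function('l')(W) = Mul(Mul(Pow(W, 2), W), Add(3, W)) = Mul(Pow(W, 3), Add(3, W)))
Add(Mul(Add(Mul(-36, 39), P), Pow(Mul(-10, 498), -1)), Mul(Function('l')(-5), Pow(Add(8431, 18914), -1))) = Add(Mul(Add(Mul(-36, 39), -13), Pow(Mul(-10, 498), -1)), Mul(Mul(Pow(-5, 3), Add(3, -5)), Pow(Add(8431, 18914), -1))) = Add(Mul(Add(-1404, -13), Pow(-4980, -1)), Mul(Mul(-125, -2), Pow(27345, -1))) = Add(Mul(-1417, Rational(-1, 4980)), Mul(250, Rational(1, 27345))) = Add(Rational(1417, 4980), Rational(50, 5469)) = Rational(2666191, 9078540)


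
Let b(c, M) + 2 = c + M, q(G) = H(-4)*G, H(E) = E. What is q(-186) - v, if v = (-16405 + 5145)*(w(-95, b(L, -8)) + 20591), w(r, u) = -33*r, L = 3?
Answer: 267155504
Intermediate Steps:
q(G) = -4*G
b(c, M) = -2 + M + c (b(c, M) = -2 + (c + M) = -2 + (M + c) = -2 + M + c)
v = -267154760 (v = (-16405 + 5145)*(-33*(-95) + 20591) = -11260*(3135 + 20591) = -11260*23726 = -267154760)
q(-186) - v = -4*(-186) - 1*(-267154760) = 744 + 267154760 = 267155504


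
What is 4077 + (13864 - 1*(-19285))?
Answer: 37226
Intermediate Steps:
4077 + (13864 - 1*(-19285)) = 4077 + (13864 + 19285) = 4077 + 33149 = 37226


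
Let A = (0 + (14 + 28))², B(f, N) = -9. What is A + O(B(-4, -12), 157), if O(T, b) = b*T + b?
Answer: 508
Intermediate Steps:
O(T, b) = b + T*b (O(T, b) = T*b + b = b + T*b)
A = 1764 (A = (0 + 42)² = 42² = 1764)
A + O(B(-4, -12), 157) = 1764 + 157*(1 - 9) = 1764 + 157*(-8) = 1764 - 1256 = 508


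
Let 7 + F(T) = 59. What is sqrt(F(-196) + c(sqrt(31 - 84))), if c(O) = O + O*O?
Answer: sqrt(-1 + I*sqrt(53)) ≈ 1.7816 + 2.0431*I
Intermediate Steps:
c(O) = O + O**2
F(T) = 52 (F(T) = -7 + 59 = 52)
sqrt(F(-196) + c(sqrt(31 - 84))) = sqrt(52 + sqrt(31 - 84)*(1 + sqrt(31 - 84))) = sqrt(52 + sqrt(-53)*(1 + sqrt(-53))) = sqrt(52 + (I*sqrt(53))*(1 + I*sqrt(53))) = sqrt(52 + I*sqrt(53)*(1 + I*sqrt(53)))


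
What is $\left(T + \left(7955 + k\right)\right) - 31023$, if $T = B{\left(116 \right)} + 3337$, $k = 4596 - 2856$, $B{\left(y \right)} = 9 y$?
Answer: $-16947$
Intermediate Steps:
$k = 1740$
$T = 4381$ ($T = 9 \cdot 116 + 3337 = 1044 + 3337 = 4381$)
$\left(T + \left(7955 + k\right)\right) - 31023 = \left(4381 + \left(7955 + 1740\right)\right) - 31023 = \left(4381 + 9695\right) - 31023 = 14076 - 31023 = -16947$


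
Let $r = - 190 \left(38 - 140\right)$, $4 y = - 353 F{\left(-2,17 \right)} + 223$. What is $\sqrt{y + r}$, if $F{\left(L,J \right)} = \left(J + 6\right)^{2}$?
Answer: $\frac{i \sqrt{108994}}{2} \approx 165.07 i$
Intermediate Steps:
$F{\left(L,J \right)} = \left(6 + J\right)^{2}$
$y = - \frac{93257}{2}$ ($y = \frac{- 353 \left(6 + 17\right)^{2} + 223}{4} = \frac{- 353 \cdot 23^{2} + 223}{4} = \frac{\left(-353\right) 529 + 223}{4} = \frac{-186737 + 223}{4} = \frac{1}{4} \left(-186514\right) = - \frac{93257}{2} \approx -46629.0$)
$r = 19380$ ($r = \left(-190\right) \left(-102\right) = 19380$)
$\sqrt{y + r} = \sqrt{- \frac{93257}{2} + 19380} = \sqrt{- \frac{54497}{2}} = \frac{i \sqrt{108994}}{2}$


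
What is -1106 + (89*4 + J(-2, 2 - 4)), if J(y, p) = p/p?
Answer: -749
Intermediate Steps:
J(y, p) = 1
-1106 + (89*4 + J(-2, 2 - 4)) = -1106 + (89*4 + 1) = -1106 + (356 + 1) = -1106 + 357 = -749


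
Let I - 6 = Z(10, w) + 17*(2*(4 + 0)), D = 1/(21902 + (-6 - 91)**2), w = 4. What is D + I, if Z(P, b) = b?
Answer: 4571407/31311 ≈ 146.00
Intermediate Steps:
D = 1/31311 (D = 1/(21902 + (-97)**2) = 1/(21902 + 9409) = 1/31311 ≈ 3.1938e-5)
I = 146 (I = 6 + (4 + 17*(2*(4 + 0))) = 6 + (4 + 17*(2*4)) = 6 + (4 + 17*8) = 6 + (4 + 136) = 6 + 140 = 146)
D + I = 1/31311 + 146 = 4571407/31311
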